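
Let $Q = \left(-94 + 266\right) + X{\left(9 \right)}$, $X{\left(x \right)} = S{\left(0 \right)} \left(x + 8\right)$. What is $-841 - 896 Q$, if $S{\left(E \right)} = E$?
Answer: $-154953$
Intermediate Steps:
$X{\left(x \right)} = 0$ ($X{\left(x \right)} = 0 \left(x + 8\right) = 0 \left(8 + x\right) = 0$)
$Q = 172$ ($Q = \left(-94 + 266\right) + 0 = 172 + 0 = 172$)
$-841 - 896 Q = -841 - 154112 = -154953$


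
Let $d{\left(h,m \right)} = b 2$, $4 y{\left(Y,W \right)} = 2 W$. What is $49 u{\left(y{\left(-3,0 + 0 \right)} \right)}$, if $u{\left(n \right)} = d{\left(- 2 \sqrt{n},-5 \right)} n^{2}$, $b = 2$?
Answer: $0$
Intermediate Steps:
$y{\left(Y,W \right)} = \frac{W}{2}$ ($y{\left(Y,W \right)} = \frac{2 W}{4} = \frac{W}{2}$)
$d{\left(h,m \right)} = 4$ ($d{\left(h,m \right)} = 2 \cdot 2 = 4$)
$u{\left(n \right)} = 4 n^{2}$
$49 u{\left(y{\left(-3,0 + 0 \right)} \right)} = 49 \cdot 4 \left(\frac{0 + 0}{2}\right)^{2} = 49 \cdot 4 \left(\frac{1}{2} \cdot 0\right)^{2} = 49 \cdot 4 \cdot 0^{2} = 49 \cdot 4 \cdot 0 = 49 \cdot 0 = 0$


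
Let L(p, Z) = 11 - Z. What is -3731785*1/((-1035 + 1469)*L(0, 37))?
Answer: 3731785/11284 ≈ 330.71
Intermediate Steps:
-3731785*1/((-1035 + 1469)*L(0, 37)) = -3731785*1/((-1035 + 1469)*(11 - 1*37)) = -3731785*1/(434*(11 - 37)) = -3731785/((-26*434)) = -3731785/(-11284) = -3731785*(-1/11284) = 3731785/11284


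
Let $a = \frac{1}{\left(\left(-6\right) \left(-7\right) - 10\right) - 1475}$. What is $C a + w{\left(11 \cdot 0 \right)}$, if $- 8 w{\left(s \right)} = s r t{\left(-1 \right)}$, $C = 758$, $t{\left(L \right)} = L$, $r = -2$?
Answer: $- \frac{758}{1443} \approx -0.52529$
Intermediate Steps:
$w{\left(s \right)} = - \frac{s}{4}$ ($w{\left(s \right)} = - \frac{s \left(-2\right) \left(-1\right)}{8} = - \frac{- 2 s \left(-1\right)}{8} = - \frac{2 s}{8} = - \frac{s}{4}$)
$a = - \frac{1}{1443}$ ($a = \frac{1}{\left(42 - 10\right) - 1475} = \frac{1}{32 - 1475} = \frac{1}{-1443} = - \frac{1}{1443} \approx -0.000693$)
$C a + w{\left(11 \cdot 0 \right)} = 758 \left(- \frac{1}{1443}\right) - \frac{11 \cdot 0}{4} = - \frac{758}{1443} - 0 = - \frac{758}{1443} + 0 = - \frac{758}{1443}$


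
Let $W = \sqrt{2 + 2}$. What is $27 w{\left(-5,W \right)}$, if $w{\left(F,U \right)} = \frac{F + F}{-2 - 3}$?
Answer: $54$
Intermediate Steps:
$W = 2$ ($W = \sqrt{4} = 2$)
$w{\left(F,U \right)} = - \frac{2 F}{5}$ ($w{\left(F,U \right)} = \frac{2 F}{-5} = 2 F \left(- \frac{1}{5}\right) = - \frac{2 F}{5}$)
$27 w{\left(-5,W \right)} = 27 \left(\left(- \frac{2}{5}\right) \left(-5\right)\right) = 27 \cdot 2 = 54$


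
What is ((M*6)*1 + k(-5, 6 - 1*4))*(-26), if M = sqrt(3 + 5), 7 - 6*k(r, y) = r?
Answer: -52 - 312*sqrt(2) ≈ -493.23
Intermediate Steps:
k(r, y) = 7/6 - r/6
M = 2*sqrt(2) (M = sqrt(8) = 2*sqrt(2) ≈ 2.8284)
((M*6)*1 + k(-5, 6 - 1*4))*(-26) = (((2*sqrt(2))*6)*1 + (7/6 - 1/6*(-5)))*(-26) = ((12*sqrt(2))*1 + (7/6 + 5/6))*(-26) = (12*sqrt(2) + 2)*(-26) = (2 + 12*sqrt(2))*(-26) = -52 - 312*sqrt(2)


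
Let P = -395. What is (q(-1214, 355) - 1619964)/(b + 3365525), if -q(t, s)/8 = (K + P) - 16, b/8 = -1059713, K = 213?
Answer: 43740/138167 ≈ 0.31657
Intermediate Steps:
b = -8477704 (b = 8*(-1059713) = -8477704)
q(t, s) = 1584 (q(t, s) = -8*((213 - 395) - 16) = -8*(-182 - 16) = -8*(-198) = 1584)
(q(-1214, 355) - 1619964)/(b + 3365525) = (1584 - 1619964)/(-8477704 + 3365525) = -1618380/(-5112179) = -1618380*(-1/5112179) = 43740/138167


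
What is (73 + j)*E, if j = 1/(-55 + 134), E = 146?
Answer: 842128/79 ≈ 10660.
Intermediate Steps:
j = 1/79 ≈ 0.012658
(73 + j)*E = (73 + 1/79)*146 = (5768/79)*146 = 842128/79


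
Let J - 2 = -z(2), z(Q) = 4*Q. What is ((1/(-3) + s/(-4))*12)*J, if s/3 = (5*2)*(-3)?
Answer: -1596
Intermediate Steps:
s = -90 (s = 3*((5*2)*(-3)) = 3*(10*(-3)) = 3*(-30) = -90)
J = -6 (J = 2 - 4*2 = 2 - 1*8 = 2 - 8 = -6)
((1/(-3) + s/(-4))*12)*J = ((1/(-3) - 90/(-4))*12)*(-6) = ((1*(-1/3) - 90*(-1/4))*12)*(-6) = ((-1/3 + 45/2)*12)*(-6) = ((133/6)*12)*(-6) = 266*(-6) = -1596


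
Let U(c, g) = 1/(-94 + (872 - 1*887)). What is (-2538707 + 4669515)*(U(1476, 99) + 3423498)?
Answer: 795135042845048/109 ≈ 7.2948e+12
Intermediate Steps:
U(c, g) = -1/109 (U(c, g) = 1/(-94 + (872 - 887)) = 1/(-94 - 15) = 1/(-109) = -1/109)
(-2538707 + 4669515)*(U(1476, 99) + 3423498) = (-2538707 + 4669515)*(-1/109 + 3423498) = 2130808*(373161281/109) = 795135042845048/109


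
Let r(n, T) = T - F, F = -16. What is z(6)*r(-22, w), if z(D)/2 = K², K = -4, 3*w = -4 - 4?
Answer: 1280/3 ≈ 426.67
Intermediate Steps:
w = -8/3 (w = (-4 - 4)/3 = (⅓)*(-8) = -8/3 ≈ -2.6667)
z(D) = 32 (z(D) = 2*(-4)² = 2*16 = 32)
r(n, T) = 16 + T (r(n, T) = T - 1*(-16) = T + 16 = 16 + T)
z(6)*r(-22, w) = 32*(16 - 8/3) = 32*(40/3) = 1280/3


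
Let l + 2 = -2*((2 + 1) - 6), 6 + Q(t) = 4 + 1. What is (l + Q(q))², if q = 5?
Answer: 9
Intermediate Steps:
Q(t) = -1 (Q(t) = -6 + (4 + 1) = -6 + 5 = -1)
l = 4 (l = -2 - 2*((2 + 1) - 6) = -2 - 2*(3 - 6) = -2 - 2*(-3) = -2 + 6 = 4)
(l + Q(q))² = (4 - 1)² = 3² = 9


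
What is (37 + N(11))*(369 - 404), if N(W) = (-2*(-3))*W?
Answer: -3605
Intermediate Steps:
N(W) = 6*W
(37 + N(11))*(369 - 404) = (37 + 6*11)*(369 - 404) = (37 + 66)*(-35) = 103*(-35) = -3605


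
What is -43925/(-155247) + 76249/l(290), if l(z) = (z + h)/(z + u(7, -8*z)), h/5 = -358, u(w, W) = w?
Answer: -1171883459297/77623500 ≈ -15097.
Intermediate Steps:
h = -1790 (h = 5*(-358) = -1790)
l(z) = (-1790 + z)/(7 + z) (l(z) = (z - 1790)/(z + 7) = (-1790 + z)/(7 + z))
-43925/(-155247) + 76249/l(290) = -43925/(-155247) + 76249/(((-1790 + 290)/(7 + 290))) = -43925*(-1/155247) + 76249/((-1500/297)) = 43925/155247 + 76249/(((1/297)*(-1500))) = 43925/155247 + 76249/(-500/99) = 43925/155247 + 76249*(-99/500) = 43925/155247 - 7548651/500 = -1171883459297/77623500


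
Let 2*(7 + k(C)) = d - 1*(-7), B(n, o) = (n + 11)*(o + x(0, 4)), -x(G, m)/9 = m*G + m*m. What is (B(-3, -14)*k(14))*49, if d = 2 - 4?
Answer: 278712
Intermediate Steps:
x(G, m) = -9*m**2 - 9*G*m (x(G, m) = -9*(m*G + m*m) = -9*(G*m + m**2) = -9*(m**2 + G*m) = -9*m**2 - 9*G*m)
d = -2
B(n, o) = (-144 + o)*(11 + n) (B(n, o) = (n + 11)*(o - 9*4*(0 + 4)) = (11 + n)*(o - 9*4*4) = (11 + n)*(o - 144) = (11 + n)*(-144 + o) = (-144 + o)*(11 + n))
k(C) = -9/2 (k(C) = -7 + (-2 - 1*(-7))/2 = -7 + (-2 + 7)/2 = -7 + (1/2)*5 = -7 + 5/2 = -9/2)
(B(-3, -14)*k(14))*49 = ((-1584 - 144*(-3) + 11*(-14) - 3*(-14))*(-9/2))*49 = ((-1584 + 432 - 154 + 42)*(-9/2))*49 = -1264*(-9/2)*49 = 5688*49 = 278712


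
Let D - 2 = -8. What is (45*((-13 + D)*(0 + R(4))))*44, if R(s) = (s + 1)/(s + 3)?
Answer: -188100/7 ≈ -26871.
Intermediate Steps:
D = -6 (D = 2 - 8 = -6)
R(s) = (1 + s)/(3 + s)
(45*((-13 + D)*(0 + R(4))))*44 = (45*((-13 - 6)*(0 + (1 + 4)/(3 + 4))))*44 = (45*(-19*(0 + 5/7)))*44 = (45*(-19*5/7))*44 = (45*(-95/7))*44 = -4275/7*44 = -188100/7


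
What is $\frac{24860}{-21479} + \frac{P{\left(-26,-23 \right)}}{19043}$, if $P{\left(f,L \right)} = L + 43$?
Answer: $- \frac{472979400}{409024597} \approx -1.1564$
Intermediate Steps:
$P{\left(f,L \right)} = 43 + L$
$\frac{24860}{-21479} + \frac{P{\left(-26,-23 \right)}}{19043} = \frac{24860}{-21479} + \frac{43 - 23}{19043} = 24860 \left(- \frac{1}{21479}\right) + 20 \cdot \frac{1}{19043} = - \frac{24860}{21479} + \frac{20}{19043} = - \frac{472979400}{409024597}$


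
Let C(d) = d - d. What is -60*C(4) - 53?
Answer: -53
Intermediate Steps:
C(d) = 0
-60*C(4) - 53 = -60*0 - 53 = 0 - 53 = -53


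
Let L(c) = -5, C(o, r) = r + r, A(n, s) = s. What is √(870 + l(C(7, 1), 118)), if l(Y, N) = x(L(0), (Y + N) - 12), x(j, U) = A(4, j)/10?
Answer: √3478/2 ≈ 29.487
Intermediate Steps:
C(o, r) = 2*r
x(j, U) = j/10
l(Y, N) = -½ (l(Y, N) = (⅒)*(-5) = -½)
√(870 + l(C(7, 1), 118)) = √(870 - ½) = √(1739/2) = √3478/2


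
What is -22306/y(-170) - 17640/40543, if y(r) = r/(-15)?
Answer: -1356828117/689231 ≈ -1968.6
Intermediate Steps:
y(r) = -r/15 (y(r) = r*(-1/15) = -r/15)
-22306/y(-170) - 17640/40543 = -22306/((-1/15*(-170))) - 17640/40543 = -22306/34/3 - 17640*1/40543 = -22306*3/34 - 17640/40543 = -33459/17 - 17640/40543 = -1356828117/689231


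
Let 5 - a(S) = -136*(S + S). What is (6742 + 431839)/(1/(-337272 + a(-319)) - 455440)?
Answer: -185973694335/193122500401 ≈ -0.96298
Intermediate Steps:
a(S) = 5 + 272*S (a(S) = 5 - (-136)*(S + S) = 5 - (-136)*2*S = 5 - (-272)*S = 5 + 272*S)
(6742 + 431839)/(1/(-337272 + a(-319)) - 455440) = (6742 + 431839)/(1/(-337272 + (5 + 272*(-319))) - 455440) = 438581/(1/(-337272 + (5 - 86768)) - 455440) = 438581/(1/(-337272 - 86763) - 455440) = 438581/(1/(-424035) - 455440) = 438581/(-1/424035 - 455440) = 438581/(-193122500401/424035) = 438581*(-424035/193122500401) = -185973694335/193122500401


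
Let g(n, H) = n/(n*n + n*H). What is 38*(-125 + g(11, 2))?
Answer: -61712/13 ≈ -4747.1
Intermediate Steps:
g(n, H) = n/(n² + H*n)
38*(-125 + g(11, 2)) = 38*(-125 + 1/(2 + 11)) = 38*(-125 + 1/13) = 38*(-1624/13) = -61712/13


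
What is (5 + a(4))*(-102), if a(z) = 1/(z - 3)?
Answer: -612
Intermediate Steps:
a(z) = 1/(-3 + z)
(5 + a(4))*(-102) = (5 + 1/(-3 + 4))*(-102) = (5 + 1/1)*(-102) = (5 + 1)*(-102) = 6*(-102) = -612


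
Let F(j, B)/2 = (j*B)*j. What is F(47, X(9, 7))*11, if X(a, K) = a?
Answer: 437382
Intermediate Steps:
F(j, B) = 2*B*j² (F(j, B) = 2*((j*B)*j) = 2*((B*j)*j) = 2*(B*j²) = 2*B*j²)
F(47, X(9, 7))*11 = (2*9*47²)*11 = (2*9*2209)*11 = 39762*11 = 437382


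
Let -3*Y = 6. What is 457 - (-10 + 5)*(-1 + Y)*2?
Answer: 427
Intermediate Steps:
Y = -2 (Y = -⅓*6 = -2)
457 - (-10 + 5)*(-1 + Y)*2 = 457 - (-10 + 5)*(-1 - 2)*2 = 457 - (-5)*(-3*2) = 457 - (-5)*(-6) = 457 - 1*30 = 457 - 30 = 427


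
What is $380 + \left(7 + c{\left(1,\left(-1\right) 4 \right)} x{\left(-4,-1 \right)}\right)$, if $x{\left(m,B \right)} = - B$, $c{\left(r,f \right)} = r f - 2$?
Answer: $381$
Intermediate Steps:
$c{\left(r,f \right)} = -2 + f r$ ($c{\left(r,f \right)} = f r - 2 = -2 + f r$)
$380 + \left(7 + c{\left(1,\left(-1\right) 4 \right)} x{\left(-4,-1 \right)}\right) = 380 + \left(7 + \left(-2 + \left(-1\right) 4 \cdot 1\right) \left(\left(-1\right) \left(-1\right)\right)\right) = 380 + \left(7 + \left(-2 - 4\right) 1\right) = 380 + \left(7 - 6\right) = 380 + 1 = 381$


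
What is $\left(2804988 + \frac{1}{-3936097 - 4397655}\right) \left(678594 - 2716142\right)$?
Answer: $- \frac{11907468387457650325}{2083438} \approx -5.7153 \cdot 10^{12}$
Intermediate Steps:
$\left(2804988 + \frac{1}{-3936097 - 4397655}\right) \left(678594 - 2716142\right) = \left(2804988 + \frac{1}{-8333752}\right) \left(-2037548\right) = \left(2804988 - \frac{1}{8333752}\right) \left(-2037548\right) = \frac{23376074354975}{8333752} \left(-2037548\right) = - \frac{11907468387457650325}{2083438}$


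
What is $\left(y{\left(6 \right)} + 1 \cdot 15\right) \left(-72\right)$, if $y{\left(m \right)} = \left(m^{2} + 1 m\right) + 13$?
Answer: $-5040$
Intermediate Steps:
$y{\left(m \right)} = 13 + m + m^{2}$ ($y{\left(m \right)} = \left(m^{2} + m\right) + 13 = \left(m + m^{2}\right) + 13 = 13 + m + m^{2}$)
$\left(y{\left(6 \right)} + 1 \cdot 15\right) \left(-72\right) = \left(\left(13 + 6 + 6^{2}\right) + 1 \cdot 15\right) \left(-72\right) = \left(\left(13 + 6 + 36\right) + 15\right) \left(-72\right) = \left(55 + 15\right) \left(-72\right) = 70 \left(-72\right) = -5040$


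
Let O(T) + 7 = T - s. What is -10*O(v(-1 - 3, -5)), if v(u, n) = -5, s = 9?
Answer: 210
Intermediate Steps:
O(T) = -16 + T (O(T) = -7 + (T - 1*9) = -7 + (T - 9) = -7 + (-9 + T) = -16 + T)
-10*O(v(-1 - 3, -5)) = -10*(-16 - 5) = -10*(-21) = 210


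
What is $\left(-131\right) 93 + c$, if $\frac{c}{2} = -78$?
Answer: $-12339$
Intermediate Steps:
$c = -156$ ($c = 2 \left(-78\right) = -156$)
$\left(-131\right) 93 + c = \left(-131\right) 93 - 156 = -12183 - 156 = -12339$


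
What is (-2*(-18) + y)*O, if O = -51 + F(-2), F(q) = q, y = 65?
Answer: -5353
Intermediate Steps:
O = -53 (O = -51 - 2 = -53)
(-2*(-18) + y)*O = (-2*(-18) + 65)*(-53) = (36 + 65)*(-53) = 101*(-53) = -5353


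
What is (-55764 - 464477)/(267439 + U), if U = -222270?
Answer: -520241/45169 ≈ -11.518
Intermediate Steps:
(-55764 - 464477)/(267439 + U) = (-55764 - 464477)/(267439 - 222270) = -520241/45169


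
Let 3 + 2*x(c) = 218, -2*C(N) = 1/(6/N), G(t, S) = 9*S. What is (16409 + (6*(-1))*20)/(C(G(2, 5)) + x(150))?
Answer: 65156/415 ≈ 157.00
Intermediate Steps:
C(N) = -N/12 (C(N) = -N/6/2 = -N/12)
x(c) = 215/2 (x(c) = -3/2 + (½)*218 = -3/2 + 109 = 215/2)
(16409 + (6*(-1))*20)/(C(G(2, 5)) + x(150)) = (16409 + (6*(-1))*20)/(-3*5/4 + 215/2) = (16409 - 6*20)/(-1/12*45 + 215/2) = (16409 - 120)/(-15/4 + 215/2) = 16289/(415/4) = 16289*(4/415) = 65156/415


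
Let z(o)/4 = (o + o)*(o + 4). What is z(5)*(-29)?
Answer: -10440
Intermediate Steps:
z(o) = 8*o*(4 + o) (z(o) = 4*((o + o)*(o + 4)) = 4*((2*o)*(4 + o)) = 4*(2*o*(4 + o)) = 8*o*(4 + o))
z(5)*(-29) = (8*5*(4 + 5))*(-29) = (8*5*9)*(-29) = 360*(-29) = -10440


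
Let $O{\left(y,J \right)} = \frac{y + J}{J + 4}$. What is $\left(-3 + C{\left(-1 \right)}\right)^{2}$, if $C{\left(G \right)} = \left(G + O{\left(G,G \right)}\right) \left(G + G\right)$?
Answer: $\frac{1}{9} \approx 0.11111$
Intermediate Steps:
$O{\left(y,J \right)} = \frac{J + y}{4 + J}$
$C{\left(G \right)} = 2 G \left(G + \frac{2 G}{4 + G}\right)$ ($C{\left(G \right)} = \left(G + \frac{G + G}{4 + G}\right) \left(G + G\right) = \left(G + \frac{2 G}{4 + G}\right) 2 G = 2 G \left(G + \frac{2 G}{4 + G}\right)$)
$\left(-3 + C{\left(-1 \right)}\right)^{2} = \left(-3 + \frac{2 \left(-1\right)^{2} \left(6 - 1\right)}{4 - 1}\right)^{2} = \left(-3 + 2 \cdot 1 \cdot \frac{1}{3} \cdot 5\right)^{2} = \left(-3 + \frac{10}{3}\right)^{2} = \left(\frac{1}{3}\right)^{2} = \frac{1}{9}$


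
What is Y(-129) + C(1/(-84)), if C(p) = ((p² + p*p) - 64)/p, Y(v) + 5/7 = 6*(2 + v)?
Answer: 193757/42 ≈ 4613.3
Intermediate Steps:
Y(v) = 79/7 + 6*v (Y(v) = -5/7 + 6*(2 + v) = -5/7 + (12 + 6*v) = 79/7 + 6*v)
C(p) = (-64 + 2*p²)/p (C(p) = ((p² + p²) - 64)/p = (2*p² - 64)/p = (-64 + 2*p²)/p)
Y(-129) + C(1/(-84)) = (79/7 + 6*(-129)) + (-64/(1/(-84)) + 2/(-84)) = (79/7 - 774) + (-64/(-1/84) + 2*(-1/84)) = -5339/7 + (-64*(-84) - 1/42) = -5339/7 + (5376 - 1/42) = -5339/7 + 225791/42 = 193757/42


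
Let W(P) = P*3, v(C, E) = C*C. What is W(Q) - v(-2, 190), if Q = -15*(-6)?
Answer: 266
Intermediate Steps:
v(C, E) = C²
Q = 90
W(P) = 3*P
W(Q) - v(-2, 190) = 3*90 - 1*(-2)² = 270 - 1*4 = 270 - 4 = 266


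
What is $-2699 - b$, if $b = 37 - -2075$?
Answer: $-4811$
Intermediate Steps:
$b = 2112$ ($b = 37 + 2075 = 2112$)
$-2699 - b = -2699 - 2112 = -4811$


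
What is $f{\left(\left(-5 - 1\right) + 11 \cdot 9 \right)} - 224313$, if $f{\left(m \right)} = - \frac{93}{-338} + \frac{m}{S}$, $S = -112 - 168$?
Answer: $- \frac{10614493857}{47320} \approx -2.2431 \cdot 10^{5}$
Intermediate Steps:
$S = -280$ ($S = -112 - 168 = -280$)
$f{\left(m \right)} = \frac{93}{338} - \frac{m}{280}$ ($f{\left(m \right)} = - \frac{93}{-338} + \frac{m}{-280} = \left(-93\right) \left(- \frac{1}{338}\right) + m \left(- \frac{1}{280}\right) = \frac{93}{338} - \frac{m}{280}$)
$f{\left(\left(-5 - 1\right) + 11 \cdot 9 \right)} - 224313 = \left(\frac{93}{338} - \frac{\left(-5 - 1\right) + 11 \cdot 9}{280}\right) - 224313 = \left(\frac{93}{338} - \frac{-6 + 99}{280}\right) - 224313 = \left(\frac{93}{338} - \frac{93}{280}\right) - 224313 = - \frac{2697}{47320} - 224313 = - \frac{10614493857}{47320}$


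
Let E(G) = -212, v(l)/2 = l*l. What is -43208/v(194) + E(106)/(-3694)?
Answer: -8978293/17378423 ≈ -0.51663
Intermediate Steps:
v(l) = 2*l² (v(l) = 2*(l*l) = 2*l²)
-43208/v(194) + E(106)/(-3694) = -43208/(2*194²) - 212/(-3694) = -43208/(2*37636) - 212*(-1/3694) = -43208/75272 + 106/1847 = -43208*1/75272 + 106/1847 = -5401/9409 + 106/1847 = -8978293/17378423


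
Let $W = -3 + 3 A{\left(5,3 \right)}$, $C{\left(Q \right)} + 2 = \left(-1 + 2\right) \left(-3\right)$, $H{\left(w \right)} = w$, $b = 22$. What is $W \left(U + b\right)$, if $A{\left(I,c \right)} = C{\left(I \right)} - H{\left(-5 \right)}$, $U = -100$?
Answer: $234$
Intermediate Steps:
$C{\left(Q \right)} = -5$ ($C{\left(Q \right)} = -2 + \left(-1 + 2\right) \left(-3\right) = -2 + 1 \left(-3\right) = -2 - 3 = -5$)
$A{\left(I,c \right)} = 0$ ($A{\left(I,c \right)} = -5 - -5 = -5 + 5 = 0$)
$W = -3$ ($W = -3 + 3 \cdot 0 = -3 + 0 = -3$)
$W \left(U + b\right) = - 3 \left(-100 + 22\right) = \left(-3\right) \left(-78\right) = 234$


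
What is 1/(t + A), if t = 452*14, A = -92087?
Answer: -1/85759 ≈ -1.1661e-5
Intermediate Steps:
t = 6328
1/(t + A) = 1/(6328 - 92087) = 1/(-85759) = -1/85759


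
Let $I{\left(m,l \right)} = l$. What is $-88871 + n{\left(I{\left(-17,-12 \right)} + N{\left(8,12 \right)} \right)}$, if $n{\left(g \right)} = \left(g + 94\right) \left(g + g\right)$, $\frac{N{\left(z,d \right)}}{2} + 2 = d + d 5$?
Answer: $-32039$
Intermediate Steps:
$N{\left(z,d \right)} = -4 + 12 d$ ($N{\left(z,d \right)} = -4 + 2 \left(d + d 5\right) = -4 + 2 \left(d + 5 d\right) = -4 + 2 \cdot 6 d = -4 + 12 d$)
$n{\left(g \right)} = 2 g \left(94 + g\right)$ ($n{\left(g \right)} = \left(94 + g\right) 2 g = 2 g \left(94 + g\right)$)
$-88871 + n{\left(I{\left(-17,-12 \right)} + N{\left(8,12 \right)} \right)} = -88871 + 2 \left(-12 + \left(-4 + 12 \cdot 12\right)\right) \left(94 + \left(-12 + \left(-4 + 12 \cdot 12\right)\right)\right) = -88871 + 2 \left(-12 + \left(-4 + 144\right)\right) \left(94 + \left(-12 + \left(-4 + 144\right)\right)\right) = -88871 + 2 \left(-12 + 140\right) \left(94 + \left(-12 + 140\right)\right) = -88871 + 2 \cdot 128 \left(94 + 128\right) = -88871 + 2 \cdot 128 \cdot 222 = -88871 + 56832 = -32039$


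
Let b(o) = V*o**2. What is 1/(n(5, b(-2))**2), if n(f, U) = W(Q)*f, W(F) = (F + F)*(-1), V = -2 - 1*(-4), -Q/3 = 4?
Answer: 1/14400 ≈ 6.9444e-5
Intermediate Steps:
Q = -12 (Q = -3*4 = -12)
V = 2 (V = -2 + 4 = 2)
b(o) = 2*o**2
W(F) = -2*F (W(F) = (2*F)*(-1) = -2*F)
n(f, U) = 24*f (n(f, U) = (-2*(-12))*f = 24*f)
1/(n(5, b(-2))**2) = 1/((24*5)**2) = 1/(120**2) = 1/14400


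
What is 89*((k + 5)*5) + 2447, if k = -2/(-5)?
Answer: 4850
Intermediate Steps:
k = ⅖ (k = -2*(-⅕) = ⅖ ≈ 0.40000)
89*((k + 5)*5) + 2447 = 89*((⅖ + 5)*5) + 2447 = 89*((27/5)*5) + 2447 = 89*27 + 2447 = 2403 + 2447 = 4850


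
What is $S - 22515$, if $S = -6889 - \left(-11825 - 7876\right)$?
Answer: $-9703$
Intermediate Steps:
$S = 12812$ ($S = -6889 - \left(-11825 - 7876\right) = -6889 - -19701 = -6889 + 19701 = 12812$)
$S - 22515 = 12812 - 22515 = -9703$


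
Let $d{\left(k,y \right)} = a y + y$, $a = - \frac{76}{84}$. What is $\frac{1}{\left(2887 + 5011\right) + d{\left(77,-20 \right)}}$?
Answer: $\frac{21}{165818} \approx 0.00012664$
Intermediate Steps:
$a = - \frac{19}{21}$ ($a = \left(-76\right) \frac{1}{84} = - \frac{19}{21} \approx -0.90476$)
$d{\left(k,y \right)} = \frac{2 y}{21}$ ($d{\left(k,y \right)} = - \frac{19 y}{21} + y = \frac{2 y}{21}$)
$\frac{1}{\left(2887 + 5011\right) + d{\left(77,-20 \right)}} = \frac{1}{\left(2887 + 5011\right) + \frac{2}{21} \left(-20\right)} = \frac{1}{7898 - \frac{40}{21}} = \frac{1}{\frac{165818}{21}} = \frac{21}{165818}$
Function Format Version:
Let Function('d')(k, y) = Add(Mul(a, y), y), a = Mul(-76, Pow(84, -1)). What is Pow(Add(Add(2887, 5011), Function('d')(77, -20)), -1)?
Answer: Rational(21, 165818) ≈ 0.00012664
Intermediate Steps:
a = Rational(-19, 21) (a = Mul(-76, Rational(1, 84)) = Rational(-19, 21) ≈ -0.90476)
Function('d')(k, y) = Mul(Rational(2, 21), y) (Function('d')(k, y) = Add(Mul(Rational(-19, 21), y), y) = Mul(Rational(2, 21), y))
Pow(Add(Add(2887, 5011), Function('d')(77, -20)), -1) = Pow(Add(Add(2887, 5011), Mul(Rational(2, 21), -20)), -1) = Pow(Add(7898, Rational(-40, 21)), -1) = Pow(Rational(165818, 21), -1) = Rational(21, 165818)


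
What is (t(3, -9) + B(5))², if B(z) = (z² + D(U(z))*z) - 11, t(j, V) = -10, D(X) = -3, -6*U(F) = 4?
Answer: 121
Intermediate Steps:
U(F) = -⅔ (U(F) = -⅙*4 = -⅔)
B(z) = -11 + z² - 3*z (B(z) = (z² - 3*z) - 11 = -11 + z² - 3*z)
(t(3, -9) + B(5))² = (-10 + (-11 + 5² - 3*5))² = (-10 + (-11 + 25 - 15))² = (-10 - 1)² = (-11)² = 121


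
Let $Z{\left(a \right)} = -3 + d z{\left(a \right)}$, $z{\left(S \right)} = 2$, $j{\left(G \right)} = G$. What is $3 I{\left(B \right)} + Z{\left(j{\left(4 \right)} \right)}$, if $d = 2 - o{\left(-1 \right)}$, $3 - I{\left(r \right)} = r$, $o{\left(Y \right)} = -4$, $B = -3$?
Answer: $27$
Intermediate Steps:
$I{\left(r \right)} = 3 - r$
$d = 6$ ($d = 2 - -4 = 2 + 4 = 6$)
$Z{\left(a \right)} = 9$ ($Z{\left(a \right)} = -3 + 6 \cdot 2 = -3 + 12 = 9$)
$3 I{\left(B \right)} + Z{\left(j{\left(4 \right)} \right)} = 3 \left(3 - -3\right) + 9 = 3 \left(3 + 3\right) + 9 = 3 \cdot 6 + 9 = 18 + 9 = 27$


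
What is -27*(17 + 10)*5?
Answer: -3645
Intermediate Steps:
-27*(17 + 10)*5 = -27*27*5 = -729*5 = -3645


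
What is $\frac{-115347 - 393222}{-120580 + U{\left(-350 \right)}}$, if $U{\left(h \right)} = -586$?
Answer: $\frac{508569}{121166} \approx 4.1973$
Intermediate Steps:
$\frac{-115347 - 393222}{-120580 + U{\left(-350 \right)}} = \frac{-115347 - 393222}{-120580 - 586} = - \frac{508569}{-121166} = \left(-508569\right) \left(- \frac{1}{121166}\right) = \frac{508569}{121166}$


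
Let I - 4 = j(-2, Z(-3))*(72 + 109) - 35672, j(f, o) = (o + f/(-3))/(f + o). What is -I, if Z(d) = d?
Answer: 533753/15 ≈ 35584.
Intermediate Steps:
j(f, o) = (o - f/3)/(f + o) (j(f, o) = (o + f*(-1/3))/(f + o) = (o - f/3)/(f + o))
I = -533753/15 (I = 4 + (((-3 - 1/3*(-2))/(-2 - 3))*(72 + 109) - 35672) = 4 + (((-3 + 2/3)/(-5))*181 - 35672) = 4 + (-1/5*(-7/3)*181 - 35672) = 4 + ((7/15)*181 - 35672) = 4 + (1267/15 - 35672) = 4 - 533813/15 = -533753/15 ≈ -35584.)
-I = -1*(-533753/15) = 533753/15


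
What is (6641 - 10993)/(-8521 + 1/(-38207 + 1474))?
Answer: 79931008/156500947 ≈ 0.51074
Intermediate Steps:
(6641 - 10993)/(-8521 + 1/(-38207 + 1474)) = -4352/(-8521 + 1/(-36733)) = -4352/(-8521 - 1/36733) = -4352/(-313001894/36733) = -4352*(-36733/313001894) = 79931008/156500947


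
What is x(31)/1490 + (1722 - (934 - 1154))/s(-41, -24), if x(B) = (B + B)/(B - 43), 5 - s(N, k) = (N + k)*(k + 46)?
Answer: 3463399/2565780 ≈ 1.3498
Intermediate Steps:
s(N, k) = 5 - (46 + k)*(N + k) (s(N, k) = 5 - (N + k)*(k + 46) = 5 - (N + k)*(46 + k) = 5 - (46 + k)*(N + k))
x(B) = 2*B/(-43 + B) (x(B) = (2*B)/(-43 + B) = 2*B/(-43 + B))
x(31)/1490 + (1722 - (934 - 1154))/s(-41, -24) = (2*31/(-43 + 31))/1490 + (1722 - (934 - 1154))/(5 - 1*(-24)² - 46*(-41) - 46*(-24) - 1*(-41)*(-24)) = (2*31/(-12))*(1/1490) + (1722 - 1*(-220))/(5 - 1*576 + 1886 + 1104 - 984) = (2*31*(-1/12))*(1/1490) + (1722 + 220)/(5 - 576 + 1886 + 1104 - 984) = -31/6*1/1490 + 1942/1435 = -31/8940 + 1942*(1/1435) = -31/8940 + 1942/1435 = 3463399/2565780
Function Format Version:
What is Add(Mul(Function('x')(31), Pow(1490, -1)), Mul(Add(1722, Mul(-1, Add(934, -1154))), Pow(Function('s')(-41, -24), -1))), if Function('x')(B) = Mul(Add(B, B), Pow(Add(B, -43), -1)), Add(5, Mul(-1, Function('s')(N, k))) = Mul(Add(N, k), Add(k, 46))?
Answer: Rational(3463399, 2565780) ≈ 1.3498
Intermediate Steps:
Function('s')(N, k) = Add(5, Mul(-1, Add(46, k), Add(N, k))) (Function('s')(N, k) = Add(5, Mul(-1, Mul(Add(N, k), Add(k, 46)))) = Add(5, Mul(-1, Mul(Add(N, k), Add(46, k)))) = Add(5, Mul(-1, Mul(Add(46, k), Add(N, k)))) = Add(5, Mul(-1, Add(46, k), Add(N, k))))
Function('x')(B) = Mul(2, B, Pow(Add(-43, B), -1)) (Function('x')(B) = Mul(Mul(2, B), Pow(Add(-43, B), -1)) = Mul(2, B, Pow(Add(-43, B), -1)))
Add(Mul(Function('x')(31), Pow(1490, -1)), Mul(Add(1722, Mul(-1, Add(934, -1154))), Pow(Function('s')(-41, -24), -1))) = Add(Mul(Mul(2, 31, Pow(Add(-43, 31), -1)), Pow(1490, -1)), Mul(Add(1722, Mul(-1, Add(934, -1154))), Pow(Add(5, Mul(-1, Pow(-24, 2)), Mul(-46, -41), Mul(-46, -24), Mul(-1, -41, -24)), -1))) = Add(Mul(Mul(2, 31, Pow(-12, -1)), Rational(1, 1490)), Mul(Add(1722, Mul(-1, -220)), Pow(Add(5, Mul(-1, 576), 1886, 1104, -984), -1))) = Add(Mul(Mul(2, 31, Rational(-1, 12)), Rational(1, 1490)), Mul(Add(1722, 220), Pow(Add(5, -576, 1886, 1104, -984), -1))) = Add(Mul(Rational(-31, 6), Rational(1, 1490)), Mul(1942, Pow(1435, -1))) = Add(Rational(-31, 8940), Mul(1942, Rational(1, 1435))) = Add(Rational(-31, 8940), Rational(1942, 1435)) = Rational(3463399, 2565780)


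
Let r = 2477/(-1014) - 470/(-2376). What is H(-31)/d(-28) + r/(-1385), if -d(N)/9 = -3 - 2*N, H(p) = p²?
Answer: -29667724637/14737668660 ≈ -2.0131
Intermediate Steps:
d(N) = 27 + 18*N (d(N) = -9*(-3 - 2*N) = 27 + 18*N)
r = -450731/200772 (r = 2477*(-1/1014) - 470*(-1/2376) = -2477/1014 + 235/1188 = -450731/200772 ≈ -2.2450)
H(-31)/d(-28) + r/(-1385) = (-31)²/(27 + 18*(-28)) - 450731/200772/(-1385) = 961/(27 - 504) - 450731/200772*(-1/1385) = 961/(-477) + 450731/278069220 = 961*(-1/477) + 450731/278069220 = -961/477 + 450731/278069220 = -29667724637/14737668660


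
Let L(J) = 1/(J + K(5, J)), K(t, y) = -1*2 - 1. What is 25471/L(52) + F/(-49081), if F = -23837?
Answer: 61256989236/49081 ≈ 1.2481e+6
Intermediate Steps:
K(t, y) = -3 (K(t, y) = -2 - 1 = -3)
L(J) = 1/(-3 + J) (L(J) = 1/(J - 3) = 1/(-3 + J))
25471/L(52) + F/(-49081) = 25471/(1/(-3 + 52)) - 23837/(-49081) = 25471/(1/49) - 23837*(-1/49081) = 25471/(1/49) + 23837/49081 = 25471*49 + 23837/49081 = 1248079 + 23837/49081 = 61256989236/49081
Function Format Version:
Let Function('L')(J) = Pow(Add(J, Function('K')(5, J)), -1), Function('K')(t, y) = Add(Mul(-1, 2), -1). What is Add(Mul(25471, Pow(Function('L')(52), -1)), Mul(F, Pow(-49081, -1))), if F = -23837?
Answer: Rational(61256989236, 49081) ≈ 1.2481e+6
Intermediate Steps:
Function('K')(t, y) = -3 (Function('K')(t, y) = Add(-2, -1) = -3)
Function('L')(J) = Pow(Add(-3, J), -1) (Function('L')(J) = Pow(Add(J, -3), -1) = Pow(Add(-3, J), -1))
Add(Mul(25471, Pow(Function('L')(52), -1)), Mul(F, Pow(-49081, -1))) = Add(Mul(25471, Pow(Pow(Add(-3, 52), -1), -1)), Mul(-23837, Pow(-49081, -1))) = Add(Mul(25471, Pow(Pow(49, -1), -1)), Mul(-23837, Rational(-1, 49081))) = Add(Mul(25471, Pow(Rational(1, 49), -1)), Rational(23837, 49081)) = Add(Mul(25471, 49), Rational(23837, 49081)) = Add(1248079, Rational(23837, 49081)) = Rational(61256989236, 49081)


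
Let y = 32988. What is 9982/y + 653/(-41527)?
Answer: 196490675/684946338 ≈ 0.28687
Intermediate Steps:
9982/y + 653/(-41527) = 9982/32988 + 653/(-41527) = 9982*(1/32988) + 653*(-1/41527) = 4991/16494 - 653/41527 = 196490675/684946338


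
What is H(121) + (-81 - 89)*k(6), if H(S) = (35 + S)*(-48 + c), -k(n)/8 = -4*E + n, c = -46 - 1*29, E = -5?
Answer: 16172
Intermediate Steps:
c = -75 (c = -46 - 29 = -75)
k(n) = -160 - 8*n (k(n) = -8*(-4*(-5) + n) = -8*(20 + n) = -160 - 8*n)
H(S) = -4305 - 123*S (H(S) = (35 + S)*(-48 - 75) = (35 + S)*(-123) = -4305 - 123*S)
H(121) + (-81 - 89)*k(6) = (-4305 - 123*121) + (-81 - 89)*(-160 - 8*6) = (-4305 - 14883) - 170*(-160 - 48) = -19188 - 170*(-208) = -19188 + 35360 = 16172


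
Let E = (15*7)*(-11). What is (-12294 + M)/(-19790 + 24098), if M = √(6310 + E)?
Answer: -2049/718 + √5155/4308 ≈ -2.8371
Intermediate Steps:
E = -1155 (E = 105*(-11) = -1155)
M = √5155 (M = √(6310 - 1155) = √5155 ≈ 71.798)
(-12294 + M)/(-19790 + 24098) = (-12294 + √5155)/(-19790 + 24098) = (-12294 + √5155)/4308 = (-12294 + √5155)*(1/4308) = -2049/718 + √5155/4308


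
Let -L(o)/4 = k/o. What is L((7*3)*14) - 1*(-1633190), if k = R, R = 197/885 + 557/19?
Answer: 4036926214574/2471805 ≈ 1.6332e+6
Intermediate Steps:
R = 496688/16815 (R = 197*(1/885) + 557*(1/19) = 197/885 + 557/19 = 496688/16815 ≈ 29.538)
k = 496688/16815 ≈ 29.538
L(o) = -1986752/(16815*o)
L((7*3)*14) - 1*(-1633190) = -1986752/(16815*((7*3)*14)) - 1*(-1633190) = -1986752/(16815*(21*14)) + 1633190 = -1986752/16815/294 + 1633190 = -1986752/16815*1/294 + 1633190 = -993376/2471805 + 1633190 = 4036926214574/2471805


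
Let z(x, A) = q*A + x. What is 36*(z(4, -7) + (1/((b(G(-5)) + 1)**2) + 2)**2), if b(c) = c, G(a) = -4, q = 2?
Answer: -1796/9 ≈ -199.56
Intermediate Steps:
z(x, A) = x + 2*A (z(x, A) = 2*A + x = x + 2*A)
36*(z(4, -7) + (1/((b(G(-5)) + 1)**2) + 2)**2) = 36*((4 + 2*(-7)) + (1/((-4 + 1)**2) + 2)**2) = 36*((4 - 14) + (1/((-3)**2) + 2)**2) = 36*(-10 + (1/9 + 2)**2) = 36*(-10 + (19/9)**2) = 36*(-10 + 361/81) = 36*(-449/81) = -1796/9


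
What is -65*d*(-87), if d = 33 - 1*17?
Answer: 90480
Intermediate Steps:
d = 16 (d = 33 - 17 = 16)
-65*d*(-87) = -65*16*(-87) = -1040*(-87) = 90480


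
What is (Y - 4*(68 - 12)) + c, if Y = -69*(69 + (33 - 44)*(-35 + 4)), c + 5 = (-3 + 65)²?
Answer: -24675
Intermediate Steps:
c = 3839 (c = -5 + (-3 + 65)² = -5 + 62² = -5 + 3844 = 3839)
Y = -28290 (Y = -69*(69 - 11*(-31)) = -69*(69 + 341) = -69*410 = -28290)
(Y - 4*(68 - 12)) + c = (-28290 - 4*(68 - 12)) + 3839 = (-28290 - 4*56) + 3839 = (-28290 - 224) + 3839 = -28514 + 3839 = -24675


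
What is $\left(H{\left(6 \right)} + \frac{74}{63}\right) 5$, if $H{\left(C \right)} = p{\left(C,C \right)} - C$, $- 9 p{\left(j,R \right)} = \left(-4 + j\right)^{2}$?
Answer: $- \frac{1660}{63} \approx -26.349$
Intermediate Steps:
$p{\left(j,R \right)} = - \frac{\left(-4 + j\right)^{2}}{9}$
$H{\left(C \right)} = - C - \frac{\left(-4 + C\right)^{2}}{9}$ ($H{\left(C \right)} = - \frac{\left(-4 + C\right)^{2}}{9} - C = - C - \frac{\left(-4 + C\right)^{2}}{9}$)
$\left(H{\left(6 \right)} + \frac{74}{63}\right) 5 = \left(\left(- \frac{16}{9} - \frac{2}{3} - \frac{6^{2}}{9}\right) + \frac{74}{63}\right) 5 = \left(\left(- \frac{16}{9} - \frac{2}{3} - 4\right) + 74 \cdot \frac{1}{63}\right) 5 = \left(\left(- \frac{16}{9} - \frac{2}{3} - 4\right) + \frac{74}{63}\right) 5 = \left(- \frac{58}{9} + \frac{74}{63}\right) 5 = \left(- \frac{332}{63}\right) 5 = - \frac{1660}{63}$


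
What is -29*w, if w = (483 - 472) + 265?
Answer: -8004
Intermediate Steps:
w = 276 (w = 11 + 265 = 276)
-29*w = -29*276 = -8004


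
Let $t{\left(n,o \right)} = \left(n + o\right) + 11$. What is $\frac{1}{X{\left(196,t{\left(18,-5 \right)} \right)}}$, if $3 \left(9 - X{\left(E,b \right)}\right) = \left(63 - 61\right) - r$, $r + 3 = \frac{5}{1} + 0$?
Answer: $\frac{1}{9} \approx 0.11111$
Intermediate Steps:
$t{\left(n,o \right)} = 11 + n + o$
$r = 2$ ($r = -3 + \left(\frac{5}{1} + 0\right) = -3 + \left(5 \cdot 1 + 0\right) = -3 + \left(5 + 0\right) = -3 + 5 = 2$)
$X{\left(E,b \right)} = 9$ ($X{\left(E,b \right)} = 9 - \frac{\left(63 - 61\right) - 2}{3} = 9 - \frac{2 - 2}{3} = 9 - 0 = 9 + 0 = 9$)
$\frac{1}{X{\left(196,t{\left(18,-5 \right)} \right)}} = \frac{1}{9}$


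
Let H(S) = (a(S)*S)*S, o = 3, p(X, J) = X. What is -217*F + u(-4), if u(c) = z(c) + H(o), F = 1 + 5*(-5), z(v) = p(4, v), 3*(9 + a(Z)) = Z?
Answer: 5140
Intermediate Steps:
a(Z) = -9 + Z/3
z(v) = 4
F = -24 (F = 1 - 25 = -24)
H(S) = S**2*(-9 + S/3) (H(S) = ((-9 + S/3)*S)*S = (S*(-9 + S/3))*S = S**2*(-9 + S/3))
u(c) = -68 (u(c) = 4 + (1/3)*3**2*(-27 + 3) = 4 + (1/3)*9*(-24) = 4 - 72 = -68)
-217*F + u(-4) = -217*(-24) - 68 = 5208 - 68 = 5140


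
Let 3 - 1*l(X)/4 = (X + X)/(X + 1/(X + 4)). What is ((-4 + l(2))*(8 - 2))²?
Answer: 2304/169 ≈ 13.633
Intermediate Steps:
l(X) = 12 - 8*X/(X + 1/(4 + X)) (l(X) = 12 - 4*(X + X)/(X + 1/(X + 4)) = 12 - 4*2*X/(X + 1/(4 + X)) = 12 - 8*X/(X + 1/(4 + X)))
((-4 + l(2))*(8 - 2))² = ((-4 + 4*(3 + 2² + 4*2)/(1 + 2² + 4*2))*(8 - 2))² = ((-4 + 4*(3 + 4 + 8)/(1 + 4 + 8))*6)² = ((-4 + 4*15/13)*6)² = ((-4 + 4*(1/13)*15)*6)² = ((-4 + 60/13)*6)² = ((8/13)*6)² = (48/13)² = 2304/169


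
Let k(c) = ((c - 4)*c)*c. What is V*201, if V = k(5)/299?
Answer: 5025/299 ≈ 16.806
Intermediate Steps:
k(c) = c²*(-4 + c) (k(c) = ((-4 + c)*c)*c = (c*(-4 + c))*c = c²*(-4 + c))
V = 25/299 (V = (5²*(-4 + 5))/299 = (25*1)*(1/299) = 25*(1/299) = 25/299 ≈ 0.083612)
V*201 = (25/299)*201 = 5025/299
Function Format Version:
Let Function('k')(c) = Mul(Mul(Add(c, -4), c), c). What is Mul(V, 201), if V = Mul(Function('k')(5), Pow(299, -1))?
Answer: Rational(5025, 299) ≈ 16.806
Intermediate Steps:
Function('k')(c) = Mul(Pow(c, 2), Add(-4, c)) (Function('k')(c) = Mul(Mul(Add(-4, c), c), c) = Mul(Mul(c, Add(-4, c)), c) = Mul(Pow(c, 2), Add(-4, c)))
V = Rational(25, 299) (V = Mul(Mul(Pow(5, 2), Add(-4, 5)), Pow(299, -1)) = Mul(Mul(25, 1), Rational(1, 299)) = Mul(25, Rational(1, 299)) = Rational(25, 299) ≈ 0.083612)
Mul(V, 201) = Mul(Rational(25, 299), 201) = Rational(5025, 299)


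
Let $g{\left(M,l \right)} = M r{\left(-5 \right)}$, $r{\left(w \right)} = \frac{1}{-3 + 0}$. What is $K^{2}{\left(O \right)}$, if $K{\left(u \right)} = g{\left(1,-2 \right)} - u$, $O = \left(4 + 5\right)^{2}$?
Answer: $\frac{59536}{9} \approx 6615.1$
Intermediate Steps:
$r{\left(w \right)} = - \frac{1}{3}$ ($r{\left(w \right)} = \frac{1}{-3} = - \frac{1}{3}$)
$O = 81$ ($O = 9^{2} = 81$)
$g{\left(M,l \right)} = - \frac{M}{3}$ ($g{\left(M,l \right)} = M \left(- \frac{1}{3}\right) = - \frac{M}{3}$)
$K{\left(u \right)} = - \frac{1}{3} - u$ ($K{\left(u \right)} = \left(- \frac{1}{3}\right) 1 - u = - \frac{1}{3} - u$)
$K^{2}{\left(O \right)} = \left(- \frac{1}{3} - 81\right)^{2} = \left(- \frac{244}{3}\right)^{2} = \frac{59536}{9}$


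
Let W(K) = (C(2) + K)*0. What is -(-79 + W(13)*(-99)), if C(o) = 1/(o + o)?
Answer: 79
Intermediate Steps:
C(o) = 1/(2*o)
W(K) = 0 (W(K) = ((½)/2 + K)*0 = ((½)*(½) + K)*0 = (¼ + K)*0 = 0)
-(-79 + W(13)*(-99)) = -(-79 + 0*(-99)) = -(-79 + 0) = -1*(-79) = 79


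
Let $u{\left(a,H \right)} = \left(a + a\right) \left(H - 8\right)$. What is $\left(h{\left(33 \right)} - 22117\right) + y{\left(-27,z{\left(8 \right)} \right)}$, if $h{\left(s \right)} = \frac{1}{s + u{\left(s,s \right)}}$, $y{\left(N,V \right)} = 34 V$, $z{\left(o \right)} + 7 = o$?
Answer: $- \frac{37165688}{1683} \approx -22083.0$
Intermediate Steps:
$z{\left(o \right)} = -7 + o$
$u{\left(a,H \right)} = 2 a \left(-8 + H\right)$
$h{\left(s \right)} = \frac{1}{s + 2 s \left(-8 + s\right)}$
$\left(h{\left(33 \right)} - 22117\right) + y{\left(-27,z{\left(8 \right)} \right)} = \left(\frac{1}{33 \left(-15 + 2 \cdot 33\right)} - 22117\right) + 34 \left(-7 + 8\right) = \left(\frac{1}{33 \left(-15 + 66\right)} - 22117\right) + 34 \cdot 1 = \left(\frac{1}{33 \cdot 51} - 22117\right) + 34 = \left(\frac{1}{33} \cdot \frac{1}{51} - 22117\right) + 34 = \left(\frac{1}{1683} - 22117\right) + 34 = - \frac{37222910}{1683} + 34 = - \frac{37165688}{1683}$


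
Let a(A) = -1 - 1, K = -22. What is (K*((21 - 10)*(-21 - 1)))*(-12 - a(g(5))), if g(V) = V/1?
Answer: -53240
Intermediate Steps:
g(V) = V (g(V) = V*1 = V)
a(A) = -2
(K*((21 - 10)*(-21 - 1)))*(-12 - a(g(5))) = (-22*(21 - 10)*(-21 - 1))*(-12 - 1*(-2)) = (-242*(-22))*(-12 + 2) = -22*(-242)*(-10) = 5324*(-10) = -53240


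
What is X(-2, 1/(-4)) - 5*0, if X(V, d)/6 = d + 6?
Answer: 69/2 ≈ 34.500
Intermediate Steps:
X(V, d) = 36 + 6*d (X(V, d) = 6*(d + 6) = 6*(6 + d) = 36 + 6*d)
X(-2, 1/(-4)) - 5*0 = (36 + 6/(-4)) - 5*0 = (36 + 6*(-1/4)) + 0 = (36 - 3/2) + 0 = 69/2 + 0 = 69/2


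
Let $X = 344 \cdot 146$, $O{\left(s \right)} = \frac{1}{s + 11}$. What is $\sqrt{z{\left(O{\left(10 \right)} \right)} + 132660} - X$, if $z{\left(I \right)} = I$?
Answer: $-50224 + \frac{\sqrt{58503081}}{21} \approx -49860.0$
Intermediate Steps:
$O{\left(s \right)} = \frac{1}{11 + s}$
$X = 50224$
$\sqrt{z{\left(O{\left(10 \right)} \right)} + 132660} - X = \sqrt{\frac{1}{11 + 10} + 132660} - 50224 = \sqrt{\frac{1}{21} + 132660} - 50224 = \sqrt{\frac{2785861}{21}} - 50224 = \frac{\sqrt{58503081}}{21} - 50224 = -50224 + \frac{\sqrt{58503081}}{21}$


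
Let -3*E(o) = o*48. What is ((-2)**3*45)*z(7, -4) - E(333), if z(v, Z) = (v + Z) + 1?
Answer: 3888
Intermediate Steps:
z(v, Z) = 1 + Z + v (z(v, Z) = (Z + v) + 1 = 1 + Z + v)
E(o) = -16*o (E(o) = -o*48/3 = -16*o)
((-2)**3*45)*z(7, -4) - E(333) = ((-2)**3*45)*(1 - 4 + 7) - (-16)*333 = -8*45*4 - 1*(-5328) = -360*4 + 5328 = -1440 + 5328 = 3888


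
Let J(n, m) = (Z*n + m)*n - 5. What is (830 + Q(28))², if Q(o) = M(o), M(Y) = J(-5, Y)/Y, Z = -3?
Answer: 33120025/49 ≈ 6.7592e+5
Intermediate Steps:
J(n, m) = -5 + n*(m - 3*n) (J(n, m) = (-3*n + m)*n - 5 = (m - 3*n)*n - 5 = n*(m - 3*n) - 5 = -5 + n*(m - 3*n))
M(Y) = (-80 - 5*Y)/Y (M(Y) = (-5 - 3*(-5)² + Y*(-5))/Y = (-5 - 3*25 - 5*Y)/Y = (-5 - 75 - 5*Y)/Y = (-80 - 5*Y)/Y)
Q(o) = -5 - 80/o
(830 + Q(28))² = (830 + (-5 - 80/28))² = (830 + (-5 - 80*1/28))² = (830 + (-5 - 20/7))² = (830 - 55/7)² = (5755/7)² = 33120025/49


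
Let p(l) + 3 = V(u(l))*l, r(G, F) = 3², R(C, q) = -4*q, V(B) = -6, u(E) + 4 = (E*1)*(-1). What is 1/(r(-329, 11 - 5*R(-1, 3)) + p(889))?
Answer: -1/5328 ≈ -0.00018769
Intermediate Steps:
u(E) = -4 - E (u(E) = -4 + (E*1)*(-1) = -4 + E*(-1) = -4 - E)
r(G, F) = 9
p(l) = -3 - 6*l
1/(r(-329, 11 - 5*R(-1, 3)) + p(889)) = 1/(9 + (-3 - 6*889)) = 1/(9 + (-3 - 5334)) = 1/(9 - 5337) = 1/(-5328) = -1/5328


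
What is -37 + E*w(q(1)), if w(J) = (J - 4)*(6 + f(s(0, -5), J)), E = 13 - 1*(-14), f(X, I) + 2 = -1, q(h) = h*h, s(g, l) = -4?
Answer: -280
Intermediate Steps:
q(h) = h**2
f(X, I) = -3 (f(X, I) = -2 - 1 = -3)
E = 27 (E = 13 + 14 = 27)
w(J) = -12 + 3*J (w(J) = (J - 4)*(6 - 3) = (-4 + J)*3 = -12 + 3*J)
-37 + E*w(q(1)) = -37 + 27*(-12 + 3*1**2) = -37 + 27*(-12 + 3*1) = -37 + 27*(-12 + 3) = -37 + 27*(-9) = -37 - 243 = -280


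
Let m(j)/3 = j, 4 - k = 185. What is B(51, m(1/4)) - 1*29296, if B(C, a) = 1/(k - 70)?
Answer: -7353297/251 ≈ -29296.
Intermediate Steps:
k = -181 (k = 4 - 1*185 = 4 - 185 = -181)
m(j) = 3*j
B(C, a) = -1/251 (B(C, a) = 1/(-181 - 70) = 1/(-251) = -1/251)
B(51, m(1/4)) - 1*29296 = -1/251 - 1*29296 = -1/251 - 29296 = -7353297/251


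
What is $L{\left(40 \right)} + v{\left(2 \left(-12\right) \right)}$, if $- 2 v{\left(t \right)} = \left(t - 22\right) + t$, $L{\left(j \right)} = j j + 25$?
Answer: $1660$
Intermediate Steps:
$L{\left(j \right)} = 25 + j^{2}$ ($L{\left(j \right)} = j^{2} + 25 = 25 + j^{2}$)
$v{\left(t \right)} = 11 - t$ ($v{\left(t \right)} = - \frac{\left(t - 22\right) + t}{2} = - \frac{\left(-22 + t\right) + t}{2} = - \frac{-22 + 2 t}{2} = 11 - t$)
$L{\left(40 \right)} + v{\left(2 \left(-12\right) \right)} = \left(25 + 40^{2}\right) - \left(-11 + 2 \left(-12\right)\right) = \left(25 + 1600\right) + \left(11 - -24\right) = 1625 + \left(11 + 24\right) = 1625 + 35 = 1660$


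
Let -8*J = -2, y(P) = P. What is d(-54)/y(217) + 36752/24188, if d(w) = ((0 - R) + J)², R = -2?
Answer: 32390543/20995184 ≈ 1.5428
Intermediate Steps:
J = ¼ (J = -⅛*(-2) = ¼ ≈ 0.25000)
d(w) = 81/16 (d(w) = ((0 - 1*(-2)) + ¼)² = ((0 + 2) + ¼)² = (2 + ¼)² = (9/4)² = 81/16)
d(-54)/y(217) + 36752/24188 = (81/16)/217 + 36752/24188 = (81/16)*(1/217) + 36752*(1/24188) = 81/3472 + 9188/6047 = 32390543/20995184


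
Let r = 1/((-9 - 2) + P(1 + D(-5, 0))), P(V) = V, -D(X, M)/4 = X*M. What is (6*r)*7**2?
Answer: -147/5 ≈ -29.400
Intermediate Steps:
D(X, M) = -4*M*X (D(X, M) = -4*X*M = -4*M*X)
r = -1/10 (r = 1/((-9 - 2) + (1 - 4*0*(-5))) = 1/(-11 + (1 + 0)) = 1/(-11 + 1) = 1/(-10) = -1/10 ≈ -0.10000)
(6*r)*7**2 = (6*(-1/10))*7**2 = -3/5*49 = -147/5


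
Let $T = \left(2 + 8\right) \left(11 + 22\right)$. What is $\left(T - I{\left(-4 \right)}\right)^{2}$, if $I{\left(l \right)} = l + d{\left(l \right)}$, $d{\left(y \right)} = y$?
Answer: $114244$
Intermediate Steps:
$T = 330$ ($T = 10 \cdot 33 = 330$)
$I{\left(l \right)} = 2 l$ ($I{\left(l \right)} = l + l = 2 l$)
$\left(T - I{\left(-4 \right)}\right)^{2} = \left(330 - 2 \left(-4\right)\right)^{2} = \left(330 - -8\right)^{2} = \left(330 + 8\right)^{2} = 338^{2} = 114244$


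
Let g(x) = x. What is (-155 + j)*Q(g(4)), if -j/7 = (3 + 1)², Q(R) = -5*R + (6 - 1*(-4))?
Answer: 2670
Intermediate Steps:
Q(R) = 10 - 5*R (Q(R) = -5*R + (6 + 4) = -5*R + 10 = 10 - 5*R)
j = -112 (j = -7*(3 + 1)² = -7*4² = -7*16 = -112)
(-155 + j)*Q(g(4)) = (-155 - 112)*(10 - 5*4) = -267*(10 - 20) = -267*(-10) = 2670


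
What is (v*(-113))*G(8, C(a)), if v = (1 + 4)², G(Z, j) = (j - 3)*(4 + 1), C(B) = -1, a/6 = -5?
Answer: 56500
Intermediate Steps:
a = -30 (a = 6*(-5) = -30)
G(Z, j) = -15 + 5*j (G(Z, j) = (-3 + j)*5 = -15 + 5*j)
v = 25 (v = 5² = 25)
(v*(-113))*G(8, C(a)) = (25*(-113))*(-15 + 5*(-1)) = -2825*(-15 - 5) = -2825*(-20) = 56500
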